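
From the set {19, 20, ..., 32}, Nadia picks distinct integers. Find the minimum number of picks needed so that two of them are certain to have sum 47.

Two chosen integers sum to 47 exactly when both halves of some pair {x, 47−x} with 19 ≤ x ≤ 47−x ≤ 28 are chosen — 5 such pairs.
The remaining 4 elements (those with no distinct partner in range) can never complete a 47-sum, so the worst case takes all of them and one from each pair: 4 + 5 = 9.
The 10th integer has to be the second member of some pair, so 9 + 1 = 10.

10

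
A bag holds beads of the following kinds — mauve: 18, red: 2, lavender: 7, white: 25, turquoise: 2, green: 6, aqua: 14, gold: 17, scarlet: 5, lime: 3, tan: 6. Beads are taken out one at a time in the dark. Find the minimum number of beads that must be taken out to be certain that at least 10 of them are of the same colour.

68

Put each drawn bead into a box by colour. The largest draw with every box below 10 takes min(count, 9) from each colour; colours with fewer than 9 contribute all they have.
Σ min(cᵢ, 9) = 9 + 2 + 7 + 9 + 2 + 6 + 9 + 9 + 5 + 3 + 6 = 67.
Draw number 67 + 1 = 68 must push one box to 10.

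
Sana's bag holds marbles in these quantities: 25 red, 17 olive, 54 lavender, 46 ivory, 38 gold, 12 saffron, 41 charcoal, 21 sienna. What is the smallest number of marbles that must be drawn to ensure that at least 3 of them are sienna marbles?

236

In the worst case for collecting sienna marbles, every non-sienna marble comes out first.
There are 25 + 17 + 54 + 46 + 38 + 12 + 41 = 233 non-sienna marbles altogether.
After those, each further marble must be sienna, so 233 + 3 = 236 draws guarantee 3 sienna marbles.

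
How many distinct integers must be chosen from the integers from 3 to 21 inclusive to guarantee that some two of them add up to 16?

Two chosen integers sum to 16 exactly when both halves of some pair {x, 16−x} with 3 ≤ x ≤ 16−x ≤ 13 are chosen — 5 such pairs.
The remaining 9 elements (those with no distinct partner in range) can never complete a 16-sum, so the worst case takes all of them and one from each pair: 9 + 5 = 14.
The 15th integer has to be the second member of some pair, so 14 + 1 = 15.

15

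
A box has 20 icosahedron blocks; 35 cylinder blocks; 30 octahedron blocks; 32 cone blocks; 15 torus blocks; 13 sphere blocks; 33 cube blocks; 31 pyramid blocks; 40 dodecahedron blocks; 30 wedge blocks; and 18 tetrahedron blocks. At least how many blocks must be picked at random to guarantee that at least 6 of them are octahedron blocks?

273

In the worst case for collecting octahedron blocks, every non-octahedron block comes out first.
There are 20 + 35 + 32 + 15 + 13 + 33 + 31 + 40 + 30 + 18 = 267 non-octahedron blocks altogether.
After those, each further block must be octahedron, so 267 + 6 = 273 draws guarantee 6 octahedron blocks.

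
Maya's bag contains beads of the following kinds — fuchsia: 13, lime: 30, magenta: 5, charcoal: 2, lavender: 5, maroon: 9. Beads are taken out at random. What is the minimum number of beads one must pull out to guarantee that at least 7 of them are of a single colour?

An adversary could hand out at most 6 beads per colour (magenta, charcoal, lavender run out sooner): 6 + 6 + 5 + 2 + 5 + 6 = 30 beads and still no colour has 7.
By pigeonhole, one more bead lands in a colour already at 6, so 31 draws are enough and 30 are not.

31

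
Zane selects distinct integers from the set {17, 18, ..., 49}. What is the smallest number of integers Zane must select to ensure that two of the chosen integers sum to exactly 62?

A set avoiding the sum 62 can contain at most one of each pair {x, 62−x}, plus the 5 elements whose complement lies outside the range or equal to its own complement.
The integers 31, …, 49 (19 of them) are such a set: any two sum to at least 31+32 = 63 > 62.
By the pigeonhole principle, any 20th integer completes one of the 14 pairs, so 20 choices force a sum of 62.

20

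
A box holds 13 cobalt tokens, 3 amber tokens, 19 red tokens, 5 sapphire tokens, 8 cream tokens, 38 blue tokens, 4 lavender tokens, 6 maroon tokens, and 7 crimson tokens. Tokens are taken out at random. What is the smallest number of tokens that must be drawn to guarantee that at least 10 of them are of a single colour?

An adversary could hand out at most 9 tokens per colour (6 colours run out sooner): 9 + 3 + 9 + 5 + 8 + 9 + 4 + 6 + 7 = 60 tokens and still no colour has 10.
One more token lands in a colour already at 9, so 61 draws are enough and 60 are not.

61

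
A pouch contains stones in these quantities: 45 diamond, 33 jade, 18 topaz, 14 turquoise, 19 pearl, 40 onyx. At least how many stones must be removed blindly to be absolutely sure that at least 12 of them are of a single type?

67

The 6 types are the holes; the stones drawn are the pigeons.
To avoid 12 of any one type, the worst case takes at most 11 of each type.
That gives 11 + 11 + 11 + 11 + 11 + 11 = 66 stones with no type reaching 12.
The next stone forces some type to 12, so 66 + 1 = 67.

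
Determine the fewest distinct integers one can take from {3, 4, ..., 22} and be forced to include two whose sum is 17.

A set avoiding the sum 17 can contain at most one of each pair {x, 17−x}, plus the 8 elements whose complement lies outside the range.
The integers 9, …, 22 (14 of them) are such a set: any two sum to at least 9+10 = 19 > 17.
Pigeonhole: any 15th integer completes one of the 6 pairs, so 15 choices force a sum of 17.

15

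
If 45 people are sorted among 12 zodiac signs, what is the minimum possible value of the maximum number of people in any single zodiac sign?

By pigeonhole, the 12 zodiac signs are the holes and the 45 people are the pigeons.
If every zodiac sign held at most 3 people, the total would be at most 12 × 3 = 36, which is less than 45.
So some zodiac sign holds at least ⌈45/12⌉ = 4 people.

4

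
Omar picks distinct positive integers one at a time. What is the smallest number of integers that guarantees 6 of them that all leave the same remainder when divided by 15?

The 15 residue classes mod 15 are the pigeonholes.
With 75 integers one could put 5 in each residue class and have no class reach 6.
The 76th integer pushes some class to 6, so 15·5 + 1 = 76.

76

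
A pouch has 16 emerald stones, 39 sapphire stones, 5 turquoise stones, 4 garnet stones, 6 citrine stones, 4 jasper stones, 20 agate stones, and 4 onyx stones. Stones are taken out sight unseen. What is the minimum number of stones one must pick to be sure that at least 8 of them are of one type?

An adversary could hand out at most 7 stones per type (5 types run out sooner): 7 + 7 + 5 + 4 + 6 + 4 + 7 + 4 = 44 stones and still no type has 8.
By the pigeonhole principle, one more stone lands in a type already at 7, so 45 draws are enough and 44 are not.

45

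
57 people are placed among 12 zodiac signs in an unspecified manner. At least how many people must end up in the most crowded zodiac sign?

By pigeonhole, the 12 zodiac signs are the holes and the 57 people are the pigeons.
If every zodiac sign held at most 4 people, the total would be at most 12 × 4 = 48, which is less than 57.
So some zodiac sign holds at least ⌈57/12⌉ = 5 people.

5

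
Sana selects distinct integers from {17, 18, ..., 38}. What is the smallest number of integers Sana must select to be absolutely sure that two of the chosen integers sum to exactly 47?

16

A set avoiding the sum 47 can contain at most one of each pair {x, 47−x}, plus the 8 elements whose complement lies outside the range.
The integers 24, …, 38 (15 of them) are such a set: any two sum to at least 24+25 = 49 > 47.
Any 16th integer completes one of the 7 pairs, so 16 choices force a sum of 47.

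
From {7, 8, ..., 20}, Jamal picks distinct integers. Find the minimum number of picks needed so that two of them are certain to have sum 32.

Two chosen integers sum to 32 exactly when both halves of some pair {x, 32−x} with 12 ≤ x ≤ 32−x ≤ 20 are chosen — 4 such pairs.
The remaining 6 elements (those with no distinct partner in range) can never complete a 32-sum, so the worst case takes all of them and one from each pair: 6 + 4 = 10.
By the pigeonhole principle, the 11th integer has to be the second member of some pair, so 10 + 1 = 11.

11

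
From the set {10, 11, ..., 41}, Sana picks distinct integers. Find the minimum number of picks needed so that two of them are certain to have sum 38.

Two chosen integers sum to 38 exactly when both halves of some pair {x, 38−x} with 10 ≤ x ≤ 38−x ≤ 28 are chosen — 9 such pairs.
The remaining 14 elements (those with no distinct partner in range) can never complete a 38-sum, so the worst case takes all of them and one from each pair: 14 + 9 = 23.
The 24th integer has to be the second member of some pair, so 23 + 1 = 24.

24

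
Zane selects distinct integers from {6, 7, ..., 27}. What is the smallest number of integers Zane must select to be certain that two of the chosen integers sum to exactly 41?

A set avoiding the sum 41 can contain at most one of each pair {x, 41−x}, plus the 8 elements whose complement lies outside the range.
The integers 6, …, 20 (15 of them) are such a set: any two sum to at least 6+7 = 13 and at most 19+20 = 39 < 41.
By the pigeonhole principle, any 16th integer completes one of the 7 pairs, so 16 choices force a sum of 41.

16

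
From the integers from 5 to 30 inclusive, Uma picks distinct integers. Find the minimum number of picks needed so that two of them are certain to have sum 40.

Group the elements by complementary pair {x, 40−x}: {10,30}, {11,29}, {12,28}, …, giving 10 two-element pairs, the single value 20 (it cannot pair with itself since the integers are distinct), and 5 integers whose partner 40−x falls outside [5,30].
Treating each of those 16 groups as a pigeonhole, one can pick one integer per group — 16 integers — with no two summing to 40.
The 17th integer lands in an occupied pair, forcing a sum of 40.

17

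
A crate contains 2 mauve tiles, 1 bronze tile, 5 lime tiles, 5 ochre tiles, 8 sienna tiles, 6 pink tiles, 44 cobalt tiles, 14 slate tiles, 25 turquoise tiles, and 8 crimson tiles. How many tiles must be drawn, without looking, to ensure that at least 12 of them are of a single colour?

By pigeonhole, put each drawn tile into a box by colour. The largest draw with every box below 12 takes min(count, 11) from each colour; colours with fewer than 11 contribute all they have.
Σ min(cᵢ, 11) = 2 + 1 + 5 + 5 + 8 + 6 + 11 + 11 + 11 + 8 = 68.
Draw number 68 + 1 = 69 must push one box to 12.

69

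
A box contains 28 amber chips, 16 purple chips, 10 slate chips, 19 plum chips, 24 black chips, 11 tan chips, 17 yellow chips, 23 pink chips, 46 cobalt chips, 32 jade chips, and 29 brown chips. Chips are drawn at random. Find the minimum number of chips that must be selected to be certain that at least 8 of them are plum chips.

In the worst case for collecting plum chips, every non-plum chip comes out first.
There are 28 + 16 + 10 + 24 + 11 + 17 + 23 + 46 + 32 + 29 = 236 non-plum chips altogether.
After those, each further chip must be plum, so 236 + 8 = 244 draws guarantee 8 plum chips.

244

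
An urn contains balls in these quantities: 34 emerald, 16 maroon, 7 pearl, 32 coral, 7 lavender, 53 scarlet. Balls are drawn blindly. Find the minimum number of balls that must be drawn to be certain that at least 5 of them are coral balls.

122

In the worst case for collecting coral balls, every non-coral ball comes out first.
There are 34 + 16 + 7 + 7 + 53 = 117 non-coral balls altogether.
After those, each further ball must be coral, so 117 + 5 = 122 draws guarantee 5 coral balls.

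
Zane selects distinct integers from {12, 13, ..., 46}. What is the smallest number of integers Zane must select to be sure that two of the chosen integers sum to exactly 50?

Group the elements by complementary pair {x, 50−x}: {12,38}, {13,37}, {14,36}, …, giving 13 two-element pairs, the single value 25 (it cannot pair with itself since the integers are distinct), and 8 integers whose partner 50−x falls outside [12,46].
Treating each of those 22 groups as a pigeonhole, one can pick one integer per group — 22 integers — with no two summing to 50.
The 23rd integer lands in an occupied pair, forcing a sum of 50.

23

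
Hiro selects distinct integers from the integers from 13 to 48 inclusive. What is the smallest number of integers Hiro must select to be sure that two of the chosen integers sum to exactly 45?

27

Group the elements by complementary pair {x, 45−x}: {13,32}, {14,31}, {15,30}, …, giving 10 two-element pairs and 16 integers whose partner 45−x falls outside [13,48].
Pigeonhole: treating each of those 26 groups as a pigeonhole, one can pick one integer per group — 26 integers — with no two summing to 45.
The 27th integer lands in an occupied pair, forcing a sum of 45.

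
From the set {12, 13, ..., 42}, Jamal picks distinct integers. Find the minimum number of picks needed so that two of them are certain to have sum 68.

24

Group the elements by complementary pair {x, 68−x}: {26,42}, {27,41}, {28,40}, …, giving 8 two-element pairs, the single value 34 (it cannot pair with itself since the integers are distinct), and 14 integers whose partner 68−x falls outside [12,42].
By pigeonhole, treating each of those 23 groups as a pigeonhole, one can pick one integer per group — 23 integers — with no two summing to 68.
The 24th integer lands in an occupied pair, forcing a sum of 68.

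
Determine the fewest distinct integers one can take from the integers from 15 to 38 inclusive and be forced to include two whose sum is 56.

15

Two chosen integers sum to 56 exactly when both halves of some pair {x, 56−x} with 18 ≤ x ≤ 56−x ≤ 38 are chosen — 10 such pairs.
The remaining 4 elements (those with no distinct partner in range) can never complete a 56-sum, so the worst case takes all of them and one from each pair: 4 + 10 = 14.
Pigeonhole: the 15th integer has to be the second member of some pair, so 14 + 1 = 15.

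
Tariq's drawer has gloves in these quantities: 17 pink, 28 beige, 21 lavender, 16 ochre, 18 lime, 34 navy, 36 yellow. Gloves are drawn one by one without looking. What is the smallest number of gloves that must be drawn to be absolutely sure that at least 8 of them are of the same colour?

An adversary could hand out at most 7 gloves per colour: 7 + 7 + 7 + 7 + 7 + 7 + 7 = 49 gloves and still no colour has 8.
By the pigeonhole principle, one more glove lands in a colour already at 7, so 50 draws are enough and 49 are not.

50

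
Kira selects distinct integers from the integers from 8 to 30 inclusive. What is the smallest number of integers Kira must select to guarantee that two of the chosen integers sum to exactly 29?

Group the elements by complementary pair {x, 29−x}: {8,21}, {9,20}, {10,19}, …, giving 7 two-element pairs and 9 integers whose partner 29−x falls outside [8,30].
Treating each of those 16 groups as a pigeonhole, one can pick one integer per group — 16 integers — with no two summing to 29.
The 17th integer lands in an occupied pair, forcing a sum of 29.

17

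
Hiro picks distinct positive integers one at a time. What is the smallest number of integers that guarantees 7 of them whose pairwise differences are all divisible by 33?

199

Integers whose pairwise differences are multiples of 33 are exactly those sharing a remainder mod 33. By the pigeonhole principle, the 33 residue classes mod 33 are the pigeonholes.
With 198 integers one could put 6 in each residue class and have no class reach 7.
The 199th integer pushes some class to 7, so 33·6 + 1 = 199.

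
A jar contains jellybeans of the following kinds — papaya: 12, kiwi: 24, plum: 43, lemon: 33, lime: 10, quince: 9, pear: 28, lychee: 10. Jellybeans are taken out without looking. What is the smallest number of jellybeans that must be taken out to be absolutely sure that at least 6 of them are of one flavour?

The 8 flavours are the holes; the jellybeans drawn are the pigeons.
To avoid 6 of any one flavour, the worst case takes at most 5 of each flavour.
That gives 5 + 5 + 5 + 5 + 5 + 5 + 5 + 5 = 40 jellybeans with no flavour reaching 6.
The next jellybean forces some flavour to 6, so 40 + 1 = 41.

41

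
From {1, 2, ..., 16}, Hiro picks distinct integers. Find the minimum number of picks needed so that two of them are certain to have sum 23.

12

Group the elements by complementary pair {x, 23−x}: {7,16}, {8,15}, {9,14}, …, giving 5 two-element pairs and 6 integers whose partner 23−x falls outside [1,16].
By the pigeonhole principle, treating each of those 11 groups as a pigeonhole, one can pick one integer per group — 11 integers — with no two summing to 23.
The 12th integer lands in an occupied pair, forcing a sum of 23.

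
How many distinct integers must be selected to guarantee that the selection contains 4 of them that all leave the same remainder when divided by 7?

The 7 residue classes mod 7 are the pigeonholes.
With 21 integers one could put 3 in each residue class and have no class reach 4.
The 22nd integer pushes some class to 4, so 7·3 + 1 = 22.

22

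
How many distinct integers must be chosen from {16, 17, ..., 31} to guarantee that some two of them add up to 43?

A set avoiding the sum 43 can contain at most one of each pair {x, 43−x}, plus the 4 elements whose complement lies outside the range.
The integers 22, …, 31 (10 of them) are such a set: any two sum to at least 22+23 = 45 > 43.
Any 11th integer completes one of the 6 pairs, so 11 choices force a sum of 43.

11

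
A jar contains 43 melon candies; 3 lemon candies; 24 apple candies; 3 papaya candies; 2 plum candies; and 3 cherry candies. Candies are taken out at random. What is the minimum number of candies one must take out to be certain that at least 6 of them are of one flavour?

By the pigeonhole principle, the 6 flavours are the holes; the candies drawn are the pigeons.
To avoid 6 of any one flavour, the worst case takes at most 5 of each flavour, or every candy of a flavour that has fewer than 5.
That gives 5 + 3 + 5 + 3 + 2 + 3 = 21 candies with no flavour reaching 6.
The next candy forces some flavour to 6, so 21 + 1 = 22.

22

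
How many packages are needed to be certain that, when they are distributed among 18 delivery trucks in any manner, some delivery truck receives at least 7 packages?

109

With 108 packages one could put exactly 6 in each of the 18 delivery trucks, and no delivery truck would reach 7.
One more package must land in a delivery truck that already has 6, giving it 7.
So 18 × 6 + 1 = 109 packages are required.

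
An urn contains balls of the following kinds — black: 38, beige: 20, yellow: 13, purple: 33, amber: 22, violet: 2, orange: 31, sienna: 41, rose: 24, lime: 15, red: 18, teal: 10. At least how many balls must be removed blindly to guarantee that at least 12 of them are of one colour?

An adversary could hand out at most 11 balls per colour (violet, teal run out sooner): 11 + 11 + 11 + 11 + 11 + 2 + 11 + 11 + 11 + 11 + 11 + 10 = 122 balls and still no colour has 12.
Pigeonhole: one more ball lands in a colour already at 11, so 123 draws are enough and 122 are not.

123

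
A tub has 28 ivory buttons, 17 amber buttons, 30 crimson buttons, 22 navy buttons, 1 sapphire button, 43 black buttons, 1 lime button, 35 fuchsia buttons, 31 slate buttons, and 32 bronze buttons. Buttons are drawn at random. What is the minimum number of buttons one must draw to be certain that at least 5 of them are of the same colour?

35

Put each drawn button into a box by colour. The largest draw with every box below 5 takes min(count, 4) from each colour; colours with fewer than 4 contribute all they have.
Σ min(cᵢ, 4) = 4 + 4 + 4 + 4 + 1 + 4 + 1 + 4 + 4 + 4 = 34.
Draw number 34 + 1 = 35 must push one box to 5.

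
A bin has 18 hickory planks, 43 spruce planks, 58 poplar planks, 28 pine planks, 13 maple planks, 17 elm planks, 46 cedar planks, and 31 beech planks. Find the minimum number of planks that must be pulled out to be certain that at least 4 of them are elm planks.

In the worst case for collecting elm planks, every non-elm plank comes out first.
There are 18 + 43 + 58 + 28 + 13 + 46 + 31 = 237 non-elm planks altogether.
After those, each further plank must be elm, so 237 + 4 = 241 draws guarantee 4 elm planks.

241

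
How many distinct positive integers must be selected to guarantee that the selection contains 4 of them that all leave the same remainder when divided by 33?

Pigeonhole: the 33 residue classes mod 33 are the pigeonholes.
With 99 integers one could put 3 in each residue class and have no class reach 4.
The 100th integer pushes some class to 4, so 33·3 + 1 = 100.

100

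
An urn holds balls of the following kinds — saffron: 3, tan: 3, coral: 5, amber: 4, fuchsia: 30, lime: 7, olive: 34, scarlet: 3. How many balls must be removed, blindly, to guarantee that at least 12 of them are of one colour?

48

By pigeonhole, the 8 colours are the holes; the balls drawn are the pigeons.
To avoid 12 of any one colour, the worst case takes at most 11 of each colour, or every ball of a colour that has fewer than 11.
That gives 3 + 3 + 5 + 4 + 11 + 7 + 11 + 3 = 47 balls with no colour reaching 12.
The next ball forces some colour to 12, so 47 + 1 = 48.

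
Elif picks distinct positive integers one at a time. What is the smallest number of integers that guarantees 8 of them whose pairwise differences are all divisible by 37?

Integers whose pairwise differences are multiples of 37 are exactly those sharing a remainder mod 37. The 37 residue classes mod 37 are the pigeonholes.
With 259 integers one could put 7 in each residue class and have no class reach 8.
The 260th integer pushes some class to 8, so 37·7 + 1 = 260.

260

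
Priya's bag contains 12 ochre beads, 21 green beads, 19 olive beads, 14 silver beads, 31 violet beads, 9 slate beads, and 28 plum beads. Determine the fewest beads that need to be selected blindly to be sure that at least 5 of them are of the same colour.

29

By the pigeonhole principle, put each drawn bead into a box by colour. The largest draw with every box below 5 takes min(count, 4) from each colour.
Σ min(cᵢ, 4) = 4 + 4 + 4 + 4 + 4 + 4 + 4 = 28.
Draw number 28 + 1 = 29 must push one box to 5.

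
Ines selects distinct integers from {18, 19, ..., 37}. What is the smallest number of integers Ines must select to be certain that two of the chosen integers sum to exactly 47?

15

A set avoiding the sum 47 can contain at most one of each pair {x, 47−x}, plus the 8 elements whose complement lies outside the range.
The integers 24, …, 37 (14 of them) are such a set: any two sum to at least 24+25 = 49 > 47.
Any 15th integer completes one of the 6 pairs, so 15 choices force a sum of 47.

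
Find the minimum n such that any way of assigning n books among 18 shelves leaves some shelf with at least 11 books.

181

With 180 books one could put exactly 10 in each of the 18 shelves, and no shelf would reach 11.
By pigeonhole, one more book must land in a shelf that already has 10, giving it 11.
So 18 × 10 + 1 = 181 books are required.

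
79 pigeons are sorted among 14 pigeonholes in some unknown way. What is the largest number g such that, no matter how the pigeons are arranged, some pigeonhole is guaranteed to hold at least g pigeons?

By pigeonhole, the 14 pigeonholes are the holes and the 79 pigeons are the pigeons.
If every pigeonhole held at most 5 pigeons, the total would be at most 14 × 5 = 70, which is less than 79.
So some pigeonhole holds at least ⌈79/14⌉ = 6 pigeons.

6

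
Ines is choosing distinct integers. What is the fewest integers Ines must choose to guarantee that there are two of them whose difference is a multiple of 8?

9

Integers whose pairwise differences are multiples of 8 are exactly those sharing a remainder mod 8. The 8 residue classes mod 8 are the pigeonholes.
With 8 integers one could put 1 in each residue class and have no class reach 2.
The 9th integer pushes some class to 2, so 8·1 + 1 = 9.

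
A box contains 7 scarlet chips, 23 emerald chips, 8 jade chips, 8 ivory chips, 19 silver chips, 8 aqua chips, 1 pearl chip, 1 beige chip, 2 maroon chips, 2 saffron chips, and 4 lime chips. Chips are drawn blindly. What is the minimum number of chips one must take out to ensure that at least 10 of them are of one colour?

60

By the pigeonhole principle, the 11 colours are the holes; the chips drawn are the pigeons.
To avoid 10 of any one colour, the worst case takes at most 9 of each colour, or every chip of a colour that has fewer than 9.
That gives 7 + 9 + 8 + 8 + 9 + 8 + 1 + 1 + 2 + 2 + 4 = 59 chips with no colour reaching 10.
The next chip forces some colour to 10, so 59 + 1 = 60.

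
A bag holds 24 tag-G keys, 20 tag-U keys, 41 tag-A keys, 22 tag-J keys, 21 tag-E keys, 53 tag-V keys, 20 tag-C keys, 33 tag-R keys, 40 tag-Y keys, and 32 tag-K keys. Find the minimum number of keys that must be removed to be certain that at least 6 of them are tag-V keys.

In the worst case for collecting tag-V keys, every non-tag-V key comes out first.
There are 24 + 20 + 41 + 22 + 21 + 20 + 33 + 40 + 32 = 253 non-tag-V keys altogether.
After those, each further key must be tag-V, so 253 + 6 = 259 draws guarantee 6 tag-V keys.

259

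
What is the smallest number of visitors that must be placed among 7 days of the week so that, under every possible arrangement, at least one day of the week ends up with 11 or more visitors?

With 70 visitors one could put exactly 10 in each of the 7 days of the week, and no day of the week would reach 11.
By the pigeonhole principle, one more visitor must land in a day of the week that already has 10, giving it 11.
So 7 × 10 + 1 = 71 visitors are required.

71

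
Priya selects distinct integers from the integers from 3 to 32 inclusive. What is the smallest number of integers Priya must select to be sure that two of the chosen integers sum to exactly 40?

19

Two chosen integers sum to 40 exactly when both halves of some pair {x, 40−x} with 8 ≤ x ≤ 40−x ≤ 32 are chosen — 12 such pairs.
The remaining 6 elements (those with no distinct partner in range) can never complete a 40-sum, so the worst case takes all of them and one from each pair: 6 + 12 = 18.
By pigeonhole, the 19th integer has to be the second member of some pair, so 18 + 1 = 19.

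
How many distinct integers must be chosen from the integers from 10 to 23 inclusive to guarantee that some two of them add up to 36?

Group the elements by complementary pair {x, 36−x}: {13,23}, {14,22}, {15,21}, …, giving 5 two-element pairs, the single value 18 (it cannot pair with itself since the integers are distinct), and 3 integers whose partner 36−x falls outside [10,23].
Treating each of those 9 groups as a pigeonhole, one can pick one integer per group — 9 integers — with no two summing to 36.
The 10th integer lands in an occupied pair, forcing a sum of 36.

10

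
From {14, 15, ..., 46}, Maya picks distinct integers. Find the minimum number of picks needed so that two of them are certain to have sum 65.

Two chosen integers sum to 65 exactly when both halves of some pair {x, 65−x} with 19 ≤ x ≤ 65−x ≤ 46 are chosen — 14 such pairs.
The remaining 5 elements (those with no distinct partner in range) can never complete a 65-sum, so the worst case takes all of them and one from each pair: 5 + 14 = 19.
By pigeonhole, the 20th integer has to be the second member of some pair, so 19 + 1 = 20.

20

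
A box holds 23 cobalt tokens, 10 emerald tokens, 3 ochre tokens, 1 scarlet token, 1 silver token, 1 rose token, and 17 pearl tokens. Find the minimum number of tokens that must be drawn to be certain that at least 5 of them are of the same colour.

Pigeonhole: put each drawn token into a box by colour. The largest draw with every box below 5 takes min(count, 4) from each colour; colours with fewer than 4 contribute all they have.
Σ min(cᵢ, 4) = 4 + 4 + 3 + 1 + 1 + 1 + 4 = 18.
Draw number 18 + 1 = 19 must push one box to 5.

19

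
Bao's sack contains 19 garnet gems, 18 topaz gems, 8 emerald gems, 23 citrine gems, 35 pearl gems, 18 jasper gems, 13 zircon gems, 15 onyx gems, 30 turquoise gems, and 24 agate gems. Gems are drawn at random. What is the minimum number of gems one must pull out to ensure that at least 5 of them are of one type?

41

By the pigeonhole principle, put each drawn gem into a box by type. The largest draw with every box below 5 takes min(count, 4) from each type.
Σ min(cᵢ, 4) = 4 + 4 + 4 + 4 + 4 + 4 + 4 + 4 + 4 + 4 = 40.
Draw number 40 + 1 = 41 must push one box to 5.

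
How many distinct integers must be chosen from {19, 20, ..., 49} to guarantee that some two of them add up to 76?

21

Two chosen integers sum to 76 exactly when both halves of some pair {x, 76−x} with 27 ≤ x ≤ 76−x ≤ 49 are chosen — 11 such pairs.
The remaining 9 elements (those with no distinct partner in range) can never complete a 76-sum, so the worst case takes all of them and one from each pair: 9 + 11 = 20.
The 21st integer has to be the second member of some pair, so 20 + 1 = 21.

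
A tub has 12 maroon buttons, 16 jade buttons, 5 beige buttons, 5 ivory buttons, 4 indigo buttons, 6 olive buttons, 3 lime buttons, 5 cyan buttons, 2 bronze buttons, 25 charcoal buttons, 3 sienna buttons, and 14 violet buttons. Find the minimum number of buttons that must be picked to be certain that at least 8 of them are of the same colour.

62

By pigeonhole, put each drawn button into a box by colour. The largest draw with every box below 8 takes min(count, 7) from each colour; colours with fewer than 7 contribute all they have.
Σ min(cᵢ, 7) = 7 + 7 + 5 + 5 + 4 + 6 + 3 + 5 + 2 + 7 + 3 + 7 = 61.
Draw number 61 + 1 = 62 must push one box to 8.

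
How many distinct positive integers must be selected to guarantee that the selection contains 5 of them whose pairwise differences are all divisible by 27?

109

Integers whose pairwise differences are multiples of 27 are exactly those sharing a remainder mod 27. By the pigeonhole principle, the 27 residue classes mod 27 are the pigeonholes.
With 108 integers one could put 4 in each residue class and have no class reach 5.
The 109th integer pushes some class to 5, so 27·4 + 1 = 109.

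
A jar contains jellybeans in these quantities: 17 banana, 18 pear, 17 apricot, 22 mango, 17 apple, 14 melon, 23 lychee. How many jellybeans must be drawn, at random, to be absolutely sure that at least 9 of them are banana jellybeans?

In the worst case for collecting banana jellybeans, every non-banana jellybean comes out first.
There are 18 + 17 + 22 + 17 + 14 + 23 = 111 non-banana jellybeans altogether.
After those, each further jellybean must be banana, so 111 + 9 = 120 draws guarantee 9 banana jellybeans.

120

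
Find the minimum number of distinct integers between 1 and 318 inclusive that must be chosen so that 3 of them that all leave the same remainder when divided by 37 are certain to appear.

75

The 37 residue classes mod 37 are the pigeonholes.
With 74 integers one could put 2 in each residue class and have no class reach 3.
The 75th integer pushes some class to 3, so 37·2 + 1 = 75.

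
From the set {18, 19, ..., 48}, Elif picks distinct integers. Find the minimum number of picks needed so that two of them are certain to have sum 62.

Group the elements by complementary pair {x, 62−x}: {18,44}, {19,43}, {20,42}, …, giving 13 two-element pairs, the single value 31 (it cannot pair with itself since the integers are distinct), and 4 integers whose partner 62−x falls outside [18,48].
Pigeonhole: treating each of those 18 groups as a pigeonhole, one can pick one integer per group — 18 integers — with no two summing to 62.
The 19th integer lands in an occupied pair, forcing a sum of 62.

19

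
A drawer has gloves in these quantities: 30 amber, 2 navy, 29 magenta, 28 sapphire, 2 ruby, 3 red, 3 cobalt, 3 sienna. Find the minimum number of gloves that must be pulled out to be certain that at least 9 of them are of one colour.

The 8 colours are the holes; the gloves drawn are the pigeons.
To avoid 9 of any one colour, the worst case takes at most 8 of each colour, or every glove of a colour that has fewer than 8.
That gives 8 + 2 + 8 + 8 + 2 + 3 + 3 + 3 = 37 gloves with no colour reaching 9.
The next glove forces some colour to 9, so 37 + 1 = 38.

38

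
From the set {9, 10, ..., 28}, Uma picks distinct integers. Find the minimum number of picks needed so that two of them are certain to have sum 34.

13

Two chosen integers sum to 34 exactly when both halves of some pair {x, 34−x} with 9 ≤ x ≤ 34−x ≤ 25 are chosen — 8 such pairs.
The remaining 4 elements (those with no distinct partner in range) can never complete a 34-sum, so the worst case takes all of them and one from each pair: 4 + 8 = 12.
The 13th integer has to be the second member of some pair, so 12 + 1 = 13.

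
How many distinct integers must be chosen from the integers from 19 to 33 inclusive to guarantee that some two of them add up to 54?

10

Group the elements by complementary pair {x, 54−x}: {21,33}, {22,32}, {23,31}, …, giving 6 two-element pairs, the single value 27 (it cannot pair with itself since the integers are distinct), and 2 integers whose partner 54−x falls outside [19,33].
Treating each of those 9 groups as a pigeonhole, one can pick one integer per group — 9 integers — with no two summing to 54.
The 10th integer lands in an occupied pair, forcing a sum of 54.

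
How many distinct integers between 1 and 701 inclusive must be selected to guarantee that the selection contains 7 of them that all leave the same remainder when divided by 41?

247

The 41 residue classes mod 41 are the pigeonholes.
With 246 integers one could put 6 in each residue class and have no class reach 7.
The 247th integer pushes some class to 7, so 41·6 + 1 = 247.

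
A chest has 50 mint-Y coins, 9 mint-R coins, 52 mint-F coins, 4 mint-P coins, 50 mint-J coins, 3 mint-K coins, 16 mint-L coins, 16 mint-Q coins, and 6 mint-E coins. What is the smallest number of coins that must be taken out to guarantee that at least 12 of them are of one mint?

78

An adversary could hand out at most 11 coins per mint (4 mints run out sooner): 11 + 9 + 11 + 4 + 11 + 3 + 11 + 11 + 6 = 77 coins and still no mint has 12.
One more coin lands in a mint already at 11, so 78 draws are enough and 77 are not.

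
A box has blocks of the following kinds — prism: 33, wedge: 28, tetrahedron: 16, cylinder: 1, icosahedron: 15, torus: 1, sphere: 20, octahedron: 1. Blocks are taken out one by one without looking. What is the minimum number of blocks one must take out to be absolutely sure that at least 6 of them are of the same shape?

An adversary could hand out at most 5 blocks per shape (cylinder, torus, octahedron run out sooner): 5 + 5 + 5 + 1 + 5 + 1 + 5 + 1 = 28 blocks and still no shape has 6.
By the pigeonhole principle, one more block lands in a shape already at 5, so 29 draws are enough and 28 are not.

29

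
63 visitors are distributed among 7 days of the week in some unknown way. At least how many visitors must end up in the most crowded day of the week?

9

By pigeonhole, the 7 days of the week are the holes and the 63 visitors are the pigeons.
If every day of the week held at most 8 visitors, the total would be at most 7 × 8 = 56, which is less than 63.
So some day of the week holds at least ⌈63/7⌉ = 9 visitors.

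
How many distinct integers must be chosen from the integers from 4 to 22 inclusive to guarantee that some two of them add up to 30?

Two chosen integers sum to 30 exactly when both halves of some pair {x, 30−x} with 8 ≤ x ≤ 30−x ≤ 22 are chosen — 7 such pairs.
The remaining 5 elements (those with no distinct partner in range) can never complete a 30-sum, so the worst case takes all of them and one from each pair: 5 + 7 = 12.
By pigeonhole, the 13th integer has to be the second member of some pair, so 12 + 1 = 13.

13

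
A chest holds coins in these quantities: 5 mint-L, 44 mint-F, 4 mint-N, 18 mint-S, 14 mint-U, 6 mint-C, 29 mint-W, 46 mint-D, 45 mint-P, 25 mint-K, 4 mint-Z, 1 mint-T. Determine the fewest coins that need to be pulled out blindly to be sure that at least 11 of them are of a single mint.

91

By the pigeonhole principle, the 12 mints are the holes; the coins drawn are the pigeons.
To avoid 11 of any one mint, the worst case takes at most 10 of each mint, or every coin of a mint that has fewer than 10.
That gives 5 + 10 + 4 + 10 + 10 + 6 + 10 + 10 + 10 + 10 + 4 + 1 = 90 coins with no mint reaching 11.
The next coin forces some mint to 11, so 90 + 1 = 91.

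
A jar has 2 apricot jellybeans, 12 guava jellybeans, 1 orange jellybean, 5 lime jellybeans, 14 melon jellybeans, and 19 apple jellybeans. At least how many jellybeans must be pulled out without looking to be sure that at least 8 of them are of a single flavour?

30

An adversary could hand out at most 7 jellybeans per flavour (apricot, orange, lime run out sooner): 2 + 7 + 1 + 5 + 7 + 7 = 29 jellybeans and still no flavour has 8.
By the pigeonhole principle, one more jellybean lands in a flavour already at 7, so 30 draws are enough and 29 are not.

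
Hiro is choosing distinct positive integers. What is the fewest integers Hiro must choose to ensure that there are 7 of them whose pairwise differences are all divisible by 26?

157

Integers whose pairwise differences are multiples of 26 are exactly those sharing a remainder mod 26. The 26 residue classes mod 26 are the pigeonholes.
With 156 integers one could put 6 in each residue class and have no class reach 7.
The 157th integer pushes some class to 7, so 26·6 + 1 = 157.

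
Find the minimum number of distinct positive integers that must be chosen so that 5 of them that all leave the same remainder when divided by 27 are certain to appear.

109

The 27 residue classes mod 27 are the pigeonholes.
With 108 integers one could put 4 in each residue class and have no class reach 5.
The 109th integer pushes some class to 5, so 27·4 + 1 = 109.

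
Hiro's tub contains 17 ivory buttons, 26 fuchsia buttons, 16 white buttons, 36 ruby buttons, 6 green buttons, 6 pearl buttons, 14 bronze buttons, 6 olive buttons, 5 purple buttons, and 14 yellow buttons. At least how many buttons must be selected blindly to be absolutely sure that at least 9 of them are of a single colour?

An adversary could hand out at most 8 buttons per colour (4 colours run out sooner): 8 + 8 + 8 + 8 + 6 + 6 + 8 + 6 + 5 + 8 = 71 buttons and still no colour has 9.
By pigeonhole, one more button lands in a colour already at 8, so 72 draws are enough and 71 are not.

72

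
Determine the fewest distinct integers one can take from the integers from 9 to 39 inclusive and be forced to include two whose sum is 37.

22

A set avoiding the sum 37 can contain at most one of each pair {x, 37−x}, plus the 11 elements whose complement lies outside the range.
The integers 19, …, 39 (21 of them) are such a set: any two sum to at least 19+20 = 39 > 37.
Any 22nd integer completes one of the 10 pairs, so 22 choices force a sum of 37.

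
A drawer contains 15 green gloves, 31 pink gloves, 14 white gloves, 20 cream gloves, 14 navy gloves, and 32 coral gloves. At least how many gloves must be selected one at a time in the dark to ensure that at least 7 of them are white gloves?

119

In the worst case for collecting white gloves, every non-white glove comes out first.
There are 15 + 31 + 20 + 14 + 32 = 112 non-white gloves altogether.
After those, each further glove must be white, so 112 + 7 = 119 draws guarantee 7 white gloves.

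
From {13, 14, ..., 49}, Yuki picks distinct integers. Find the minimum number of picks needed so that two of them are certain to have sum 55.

Two chosen integers sum to 55 exactly when both halves of some pair {x, 55−x} with 13 ≤ x ≤ 55−x ≤ 42 are chosen — 15 such pairs.
The remaining 7 elements (those with no distinct partner in range) can never complete a 55-sum, so the worst case takes all of them and one from each pair: 7 + 15 = 22.
The 23rd integer has to be the second member of some pair, so 22 + 1 = 23.

23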